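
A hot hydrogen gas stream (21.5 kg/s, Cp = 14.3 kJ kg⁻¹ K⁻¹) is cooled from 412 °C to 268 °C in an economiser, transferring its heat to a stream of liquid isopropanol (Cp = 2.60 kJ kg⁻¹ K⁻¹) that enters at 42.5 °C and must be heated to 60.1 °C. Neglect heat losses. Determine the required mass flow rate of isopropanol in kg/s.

ṁ_c = 967 kg/s

Heat released by hot stream: Q = 21.5 × 14.3 × (412 − 268) = 44273 kJ/s
Energy balance on cold side (adiabatic exchanger): Q = ṁ_c·Cp_c·(T_c,out − T_c,in)
ṁ_c = 44273 / [2.60 × (60.1 − 42.5)] = 967.5 kg/s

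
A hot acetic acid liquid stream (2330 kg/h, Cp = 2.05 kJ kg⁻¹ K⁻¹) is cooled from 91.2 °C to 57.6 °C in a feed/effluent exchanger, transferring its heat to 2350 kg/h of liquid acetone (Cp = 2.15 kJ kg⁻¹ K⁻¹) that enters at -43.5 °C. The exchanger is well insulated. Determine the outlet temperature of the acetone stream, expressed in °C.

Heat released by hot stream: Q = 2330 × 2.05 × (91.2 − 57.6) = 160490 kJ/h
Energy balance on cold side (adiabatic exchanger): Q = ṁ_c·Cp_c·(T_c,out − T_c,in)
T_c,out = -43.5 + 160490/(2350 × 2.15) = -11.735 °C

T_c,out = -11.7 °C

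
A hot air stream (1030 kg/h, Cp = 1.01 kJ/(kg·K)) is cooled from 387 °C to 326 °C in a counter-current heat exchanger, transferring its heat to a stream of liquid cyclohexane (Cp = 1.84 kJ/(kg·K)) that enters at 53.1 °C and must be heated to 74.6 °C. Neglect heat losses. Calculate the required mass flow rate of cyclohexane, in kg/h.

ṁ_c = 1600 kg/h

Heat released by hot stream: Q = 1030 × 1.01 × (387 − 326) = 63458 kJ/h
Energy balance on cold side (adiabatic exchanger): Q = ṁ_c·Cp_c·(T_c,out − T_c,in)
ṁ_c = 63458 / [1.84 × (74.6 − 53.1)] = 1604.1 kg/h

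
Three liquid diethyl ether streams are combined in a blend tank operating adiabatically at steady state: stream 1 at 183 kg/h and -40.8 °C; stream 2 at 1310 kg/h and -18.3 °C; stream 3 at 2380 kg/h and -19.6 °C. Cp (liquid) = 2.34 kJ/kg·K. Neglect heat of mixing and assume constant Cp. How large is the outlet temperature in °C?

T_out = -20.2 °C

Adiabatic, steady state ⇒ Σ ṁᵢCp,ᵢ(T_out − Tᵢ) = 0
T_out = Σ ṁᵢCp,ᵢTᵢ / Σ ṁᵢCp,ᵢ
      = -182720 / 9062.8 = -20.162 °C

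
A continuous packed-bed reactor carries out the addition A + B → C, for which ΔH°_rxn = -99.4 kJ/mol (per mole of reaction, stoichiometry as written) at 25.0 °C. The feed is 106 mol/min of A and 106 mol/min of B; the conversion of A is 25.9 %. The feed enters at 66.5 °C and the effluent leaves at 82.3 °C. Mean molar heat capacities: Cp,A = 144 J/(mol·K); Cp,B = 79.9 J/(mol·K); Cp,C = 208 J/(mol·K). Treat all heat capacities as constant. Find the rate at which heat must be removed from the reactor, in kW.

Extent of reaction ξ = 0.259 × 106 = 27.454 mol/min
Reaction term: ξ·ΔH°_rxn = 27.454 × -99.4 = -2728.9 kJ/min
Sensible, feed 66.5→25 °C: -984.94 kJ/min
Outlet flows (mol/min): A 78.546, B 78.546, C 27.454
Sensible, products 25→82.3 °C: 1334.9 kJ/min
Q = ΔH = -2379 kJ/min = -39.649 kW
Heat removed = 39.649 kW

Q_out = 39.6 kW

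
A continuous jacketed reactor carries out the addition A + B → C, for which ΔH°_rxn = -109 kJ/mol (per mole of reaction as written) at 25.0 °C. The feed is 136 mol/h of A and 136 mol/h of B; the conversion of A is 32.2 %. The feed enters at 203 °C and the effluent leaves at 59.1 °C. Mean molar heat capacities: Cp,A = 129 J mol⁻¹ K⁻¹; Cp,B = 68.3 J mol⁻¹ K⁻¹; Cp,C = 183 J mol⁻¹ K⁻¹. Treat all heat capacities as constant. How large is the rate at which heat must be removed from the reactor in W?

Q_out = 2400 W

Extent of reaction ξ = 0.322 × 136 = 43.792 mol/h
Reaction term: ξ·ΔH°_rxn = 43.792 × -109 = -4773.3 kJ/h
Sensible, feed 203→25 °C: -4776.2 kJ/h
Outlet flows (mol/h): A 92.208, B 92.208, C 43.792
Sensible, products 25→59.1 °C: 893.64 kJ/h
Q = ΔH = -8655.9 kJ/h = -2.4044 kW
Heat removed = 2404.4 W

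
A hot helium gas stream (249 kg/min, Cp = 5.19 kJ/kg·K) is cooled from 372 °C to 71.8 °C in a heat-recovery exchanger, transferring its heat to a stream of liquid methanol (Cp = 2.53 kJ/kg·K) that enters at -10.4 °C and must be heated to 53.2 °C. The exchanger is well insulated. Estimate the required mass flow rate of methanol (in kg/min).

Heat released by hot stream: Q = 249 × 5.19 × (372 − 71.8) = 387950 kJ/min
Energy balance on cold side (adiabatic exchanger): Q = ṁ_c·Cp_c·(T_c,out − T_c,in)
ṁ_c = 387950 / [2.53 × (53.2 − -10.4)] = 2411 kg/min

ṁ_c = 2410 kg/min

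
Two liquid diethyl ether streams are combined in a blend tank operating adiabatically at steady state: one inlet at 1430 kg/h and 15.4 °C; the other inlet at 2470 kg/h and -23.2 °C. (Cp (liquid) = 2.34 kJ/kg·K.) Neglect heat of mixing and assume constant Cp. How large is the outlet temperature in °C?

Energy balance with Q = 0: Σ ṁᵢCp,ᵢ(T_out − Tᵢ) = 0
T_out = Σ ṁᵢCp,ᵢTᵢ / Σ ṁᵢCp,ᵢ
      = -82560 / 9126 = -9.0467 °C

T_out = -9.05 °C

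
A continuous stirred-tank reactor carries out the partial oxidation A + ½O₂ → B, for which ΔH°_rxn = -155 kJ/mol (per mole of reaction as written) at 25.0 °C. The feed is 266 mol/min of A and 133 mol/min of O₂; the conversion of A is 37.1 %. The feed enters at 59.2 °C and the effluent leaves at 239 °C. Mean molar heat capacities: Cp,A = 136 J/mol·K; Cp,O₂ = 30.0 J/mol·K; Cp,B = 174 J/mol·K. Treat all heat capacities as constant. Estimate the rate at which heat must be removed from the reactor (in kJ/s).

Extent of reaction ξ = 0.371 × 266 = 98.686 mol/min
Reaction term: ξ·ΔH°_rxn = 98.686 × -155 = -15296 kJ/min
Sensible, feed 59.2→25 °C: -1373.7 kJ/min
Outlet flows (mol/min): A 167.31, O₂ 83.657, B 98.686
Sensible, products 25→239 °C: 9081.3 kJ/min
Q = ΔH = -7588.8 kJ/min = -126.48 kW
Heat removed = 126.48 kJ/s

Q_out = 126 kJ/s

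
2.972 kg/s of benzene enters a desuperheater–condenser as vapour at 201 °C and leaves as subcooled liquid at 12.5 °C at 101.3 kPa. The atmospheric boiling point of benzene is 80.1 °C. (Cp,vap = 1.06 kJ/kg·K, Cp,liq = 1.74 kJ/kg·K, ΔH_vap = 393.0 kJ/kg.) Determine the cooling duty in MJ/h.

Q_c = 6830 MJ/h

vapour 201→80.1 °C: -128.15 kJ/kg
condensation at 80.1 °C: -393 kJ/kg
liquid 80.1→12.5 °C: -117.62 kJ/kg
Δh = -128.15 + -393 + -117.62 = -638.78 kJ/kg
Q = ṁ·Δh = 2.972 kg/s × -638.78 kJ/kg = -1898.4 kJ/s
|Q| = 1898.4 kW = 6834.4 MJ/h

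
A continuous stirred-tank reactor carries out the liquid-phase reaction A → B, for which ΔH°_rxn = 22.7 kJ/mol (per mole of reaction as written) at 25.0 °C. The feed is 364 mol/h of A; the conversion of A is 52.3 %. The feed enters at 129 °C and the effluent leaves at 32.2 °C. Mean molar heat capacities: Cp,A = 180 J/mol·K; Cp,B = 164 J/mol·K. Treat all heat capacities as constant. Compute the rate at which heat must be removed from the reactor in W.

Q_out = 567 W

Extent of reaction ξ = 0.523 × 364 = 190.37 mol/h
Reaction term: ξ·ΔH°_rxn = 190.37 × 22.7 = 4321.4 kJ/h
Sensible, feed 129→25 °C: -6814.1 kJ/h
Outlet flows (mol/h): A 173.63, B 190.37
Sensible, products 25→32.2 °C: 449.81 kJ/h
Q = ΔH = -2042.8 kJ/h = -0.56745 kW
Heat removed = 567.45 W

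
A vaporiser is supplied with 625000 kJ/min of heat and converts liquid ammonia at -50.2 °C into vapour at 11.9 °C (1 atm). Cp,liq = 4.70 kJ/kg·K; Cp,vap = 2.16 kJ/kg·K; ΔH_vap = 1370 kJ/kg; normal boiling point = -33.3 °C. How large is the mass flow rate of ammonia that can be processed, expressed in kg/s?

Δh = 4.70×(-33.3−-50.2) + 1370 + 2.16×(11.9−-33.3) = 1547.1 kJ/kg
Q = 625000 kJ/min = 10417 kJ/s = 10417 kJ/s
ṁ = Q/Δh = 10417 / 1547.1 = 6.7332 kg/s

ṁ = 6.73 kg/s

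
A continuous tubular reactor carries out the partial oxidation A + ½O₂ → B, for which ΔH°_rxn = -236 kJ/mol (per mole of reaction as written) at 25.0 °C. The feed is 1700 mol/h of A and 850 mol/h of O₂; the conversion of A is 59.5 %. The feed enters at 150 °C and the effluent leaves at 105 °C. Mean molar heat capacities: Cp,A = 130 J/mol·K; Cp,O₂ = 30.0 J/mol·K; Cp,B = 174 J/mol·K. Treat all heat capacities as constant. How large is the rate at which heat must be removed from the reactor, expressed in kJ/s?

Q_out = 68.7 kJ/s

Extent of reaction ξ = 0.595 × 1700 = 1011.5 mol/h
Reaction term: ξ·ΔH°_rxn = 1011.5 × -236 = -238710 kJ/h
Sensible, feed 150→25 °C: -30812 kJ/h
Outlet flows (mol/h): A 688.5, O₂ 344.25, B 1011.5
Sensible, products 25→105 °C: 22067 kJ/h
Q = ΔH = -247460 kJ/h = -68.739 kW
Heat removed = 68.739 kJ/s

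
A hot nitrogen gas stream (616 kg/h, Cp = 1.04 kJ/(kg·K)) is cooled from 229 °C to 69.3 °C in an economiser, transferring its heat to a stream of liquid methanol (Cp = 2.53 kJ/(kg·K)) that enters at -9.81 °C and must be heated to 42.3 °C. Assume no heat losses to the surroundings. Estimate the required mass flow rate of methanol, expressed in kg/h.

Heat released by hot stream: Q = 616 × 1.04 × (229 − 69.3) = 102310 kJ/h
Energy balance on cold side (adiabatic exchanger): Q = ṁ_c·Cp_c·(T_c,out − T_c,in)
ṁ_c = 102310 / [2.53 × (42.3 − -9.81)] = 776.03 kg/h

ṁ_c = 776 kg/h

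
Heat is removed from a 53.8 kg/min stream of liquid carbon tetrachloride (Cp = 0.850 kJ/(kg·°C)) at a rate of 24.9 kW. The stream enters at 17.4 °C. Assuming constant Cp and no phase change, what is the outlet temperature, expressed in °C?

Q = 24.9 kW = 1494 kJ/min
ΔT = Q/(ṁ·Cp) = 1494/(53.8×0.850) = 32.67 K
T_out = 17.4 − 32.67 = -15.27 °C

T_out = -15.3 °C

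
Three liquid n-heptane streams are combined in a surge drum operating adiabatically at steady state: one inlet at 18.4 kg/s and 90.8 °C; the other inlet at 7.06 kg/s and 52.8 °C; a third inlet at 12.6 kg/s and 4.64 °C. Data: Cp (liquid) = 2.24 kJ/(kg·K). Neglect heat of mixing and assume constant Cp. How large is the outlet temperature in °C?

No heat crosses the boundary, so H_out = H_in.
T_out = Σ ṁᵢCp,ᵢTᵢ / Σ ṁᵢCp,ᵢ
      = 4708.4 / 85.254 = 55.227 °C

T_out = 55.2 °C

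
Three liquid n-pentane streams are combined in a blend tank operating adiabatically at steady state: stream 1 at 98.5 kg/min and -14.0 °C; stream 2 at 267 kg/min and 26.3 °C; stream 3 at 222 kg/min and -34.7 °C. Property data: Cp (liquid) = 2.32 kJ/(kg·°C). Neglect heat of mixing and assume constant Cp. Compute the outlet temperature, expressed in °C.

Adiabatic, steady state ⇒ Σ ṁᵢCp,ᵢ(T_out − Tᵢ) = 0
T_out = Σ ṁᵢCp,ᵢTᵢ / Σ ṁᵢCp,ᵢ
      = -4779.9 / 1363 = -3.5069 °C

T_out = -3.51 °C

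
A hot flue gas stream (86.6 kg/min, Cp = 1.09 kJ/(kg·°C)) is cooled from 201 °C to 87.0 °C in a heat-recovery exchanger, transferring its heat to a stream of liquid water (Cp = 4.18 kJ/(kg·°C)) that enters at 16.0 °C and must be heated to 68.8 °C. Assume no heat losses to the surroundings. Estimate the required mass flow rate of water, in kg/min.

Heat released by hot stream: Q = 86.6 × 1.09 × (201 − 87.0) = 10761 kJ/min
Energy balance on cold side (adiabatic exchanger): Q = ṁ_c·Cp_c·(T_c,out − T_c,in)
ṁ_c = 10761 / [4.18 × (68.8 − 16.0)] = 48.757 kg/min

ṁ_c = 48.8 kg/min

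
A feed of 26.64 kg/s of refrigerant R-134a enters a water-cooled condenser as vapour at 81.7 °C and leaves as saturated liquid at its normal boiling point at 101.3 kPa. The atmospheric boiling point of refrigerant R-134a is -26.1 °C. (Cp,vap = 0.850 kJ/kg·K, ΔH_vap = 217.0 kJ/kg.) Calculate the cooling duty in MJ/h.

Q_c = 29600 MJ/h

vapour 81.7→-26.1 °C: -91.63 kJ/kg
condensation at -26.1 °C: -217 kJ/kg
Δh = -91.63 + -217 = -308.63 kJ/kg
Q = ṁ·Δh = 26.64 kg/s × -308.63 kJ/kg = -8221.9 kJ/s
|Q| = 8221.9 kW = 29599 MJ/h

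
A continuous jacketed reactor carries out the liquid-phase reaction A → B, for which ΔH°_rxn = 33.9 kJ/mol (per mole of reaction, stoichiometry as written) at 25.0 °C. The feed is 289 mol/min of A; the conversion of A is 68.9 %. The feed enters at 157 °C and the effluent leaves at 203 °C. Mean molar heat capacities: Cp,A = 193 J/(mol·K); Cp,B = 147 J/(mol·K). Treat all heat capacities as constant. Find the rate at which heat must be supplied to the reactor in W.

Extent of reaction ξ = 0.689 × 289 = 199.12 mol/min
Reaction term: ξ·ΔH°_rxn = 199.12 × 33.9 = 6750.2 kJ/min
Sensible, feed 157→25 °C: -7362.6 kJ/min
Outlet flows (mol/min): A 89.879, B 199.12
Sensible, products 25→203 °C: 8297.9 kJ/min
Q = ΔH = 7685.5 kJ/min = 128.09 kW
Heat supplied = 128090 W

Q_in = 128000 W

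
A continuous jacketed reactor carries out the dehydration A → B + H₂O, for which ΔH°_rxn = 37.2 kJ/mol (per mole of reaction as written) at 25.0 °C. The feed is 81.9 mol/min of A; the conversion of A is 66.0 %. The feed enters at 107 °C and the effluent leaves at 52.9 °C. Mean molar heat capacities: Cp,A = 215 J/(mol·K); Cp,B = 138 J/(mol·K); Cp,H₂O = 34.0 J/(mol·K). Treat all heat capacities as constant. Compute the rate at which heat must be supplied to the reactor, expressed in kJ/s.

Q_in = 16.6 kJ/s

Extent of reaction ξ = 0.660 × 81.9 = 54.054 mol/min
Reaction term: ξ·ΔH°_rxn = 54.054 × 37.2 = 2010.8 kJ/min
Sensible, feed 107→25 °C: -1443.9 kJ/min
Outlet flows (mol/min): A 27.846, B 54.054, H₂O 54.054
Sensible, products 25→52.9 °C: 426.43 kJ/min
Q = ΔH = 993.34 kJ/min = 16.556 kW
Heat supplied = 16.556 kJ/s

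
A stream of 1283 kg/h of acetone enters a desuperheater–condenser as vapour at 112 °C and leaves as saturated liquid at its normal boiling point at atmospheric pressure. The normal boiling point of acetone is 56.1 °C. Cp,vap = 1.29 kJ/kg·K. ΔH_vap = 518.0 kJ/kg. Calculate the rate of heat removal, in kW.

Q_c = 210 kW

vapour 112→56.1 °C: -72.111 kJ/kg
condensation at 56.1 °C: -518 kJ/kg
Δh = -72.111 + -518 = -590.11 kJ/kg
Q = ṁ·Δh = 1283 kg/h × -590.11 kJ/kg = -757110 kJ/h
|Q| = 210.31 kW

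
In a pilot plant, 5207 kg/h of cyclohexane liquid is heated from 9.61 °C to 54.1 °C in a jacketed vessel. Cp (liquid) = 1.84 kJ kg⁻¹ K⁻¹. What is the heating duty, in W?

Q = ṁ·Cp·ΔT = 5207 × 1.84 × (54.1 − 9.61) = 426250 kJ/h
Converting: 426250 / 3600 s = 118.4 kW
Heating duty = 118400 W

Q = 118000 W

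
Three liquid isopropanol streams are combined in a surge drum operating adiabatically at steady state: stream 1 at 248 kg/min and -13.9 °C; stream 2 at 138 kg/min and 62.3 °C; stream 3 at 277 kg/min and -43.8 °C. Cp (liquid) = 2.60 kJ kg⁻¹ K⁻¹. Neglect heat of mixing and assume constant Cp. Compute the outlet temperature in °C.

No heat crosses the boundary, so H_out = H_in.
Σ ṁᵢCp,ᵢTᵢ = 248×2.60×-13.9 + 138×2.60×62.3 + 277×2.60×-43.8 = -18154
Σ ṁᵢCp,ᵢ = 248×2.60 + 138×2.60 + 277×2.60 = 1723.8
T_out = -18154 / 1723.8 = -10.532 °C

T_out = -10.5 °C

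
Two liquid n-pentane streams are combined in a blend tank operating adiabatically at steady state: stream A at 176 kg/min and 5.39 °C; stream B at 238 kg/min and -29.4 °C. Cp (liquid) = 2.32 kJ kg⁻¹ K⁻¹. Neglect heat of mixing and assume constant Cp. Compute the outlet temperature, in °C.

T_out = -14.6 °C

Adiabatic, steady state ⇒ Σ ṁᵢCp,ᵢ(T_out − Tᵢ) = 0
Σ ṁᵢCp,ᵢTᵢ = 176×2.32×5.39 + 238×2.32×-29.4 = -14033
Σ ṁᵢCp,ᵢ = 176×2.32 + 238×2.32 = 960.48
T_out = -14033 / 960.48 = -14.61 °C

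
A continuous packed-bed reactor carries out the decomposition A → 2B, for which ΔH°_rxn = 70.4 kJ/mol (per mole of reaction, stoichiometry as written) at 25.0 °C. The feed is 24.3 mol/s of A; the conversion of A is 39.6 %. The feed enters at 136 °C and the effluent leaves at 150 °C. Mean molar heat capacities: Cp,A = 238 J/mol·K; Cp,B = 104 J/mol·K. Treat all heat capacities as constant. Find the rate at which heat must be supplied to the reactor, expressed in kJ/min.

Q_in = 43300 kJ/min

Extent of reaction ξ = 0.396 × 24.3 = 9.6228 mol/s
Reaction term: ξ·ΔH°_rxn = 9.6228 × 70.4 = 677.45 kJ/s
Sensible, feed 136→25 °C: -641.96 kJ/s
Outlet flows (mol/s): A 14.677, B 19.246
Sensible, products 25→150 °C: 686.84 kJ/s
Q = ΔH = 722.33 kJ/s = 722.33 kW
Heat supplied = 43340 kJ/min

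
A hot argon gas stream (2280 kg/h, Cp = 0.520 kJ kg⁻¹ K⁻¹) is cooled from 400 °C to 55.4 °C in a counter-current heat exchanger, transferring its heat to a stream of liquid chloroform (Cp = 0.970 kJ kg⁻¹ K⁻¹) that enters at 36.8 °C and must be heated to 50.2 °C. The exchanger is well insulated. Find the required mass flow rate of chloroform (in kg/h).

ṁ_c = 31400 kg/h

Heat released by hot stream: Q = 2280 × 0.520 × (400 − 55.4) = 408560 kJ/h
Energy balance on cold side (adiabatic exchanger): Q = ṁ_c·Cp_c·(T_c,out − T_c,in)
ṁ_c = 408560 / [0.970 × (50.2 − 36.8)] = 31432 kg/h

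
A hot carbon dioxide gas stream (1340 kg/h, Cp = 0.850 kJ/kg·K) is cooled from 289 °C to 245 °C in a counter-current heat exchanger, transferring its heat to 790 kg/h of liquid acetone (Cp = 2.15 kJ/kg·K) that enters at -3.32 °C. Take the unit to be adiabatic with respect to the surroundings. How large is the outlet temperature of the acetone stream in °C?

Heat released by hot stream: Q = 1340 × 0.850 × (289 − 245) = 50116 kJ/h
Energy balance on cold side (adiabatic exchanger): Q = ṁ_c·Cp_c·(T_c,out − T_c,in)
T_c,out = -3.32 + 50116/(790 × 2.15) = 26.186 °C

T_c,out = 26.2 °C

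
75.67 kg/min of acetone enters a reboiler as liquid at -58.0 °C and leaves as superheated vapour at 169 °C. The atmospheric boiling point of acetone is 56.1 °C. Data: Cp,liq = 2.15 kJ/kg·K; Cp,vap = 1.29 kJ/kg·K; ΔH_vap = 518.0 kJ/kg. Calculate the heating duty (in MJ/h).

Q = 4130 MJ/h

liquid -58.0→56.1 °C: 245.31 kJ/kg
vaporisation at 56.1 °C: 518 kJ/kg
vapour 56.1→169 °C: 145.64 kJ/kg
Δh = 245.31 + 518 + 145.64 = 908.96 kJ/kg
Q = ṁ·Δh = 75.67 kg/min × 908.96 kJ/kg = 68781 kJ/min
|Q| = 1146.3 kW = 4126.8 MJ/h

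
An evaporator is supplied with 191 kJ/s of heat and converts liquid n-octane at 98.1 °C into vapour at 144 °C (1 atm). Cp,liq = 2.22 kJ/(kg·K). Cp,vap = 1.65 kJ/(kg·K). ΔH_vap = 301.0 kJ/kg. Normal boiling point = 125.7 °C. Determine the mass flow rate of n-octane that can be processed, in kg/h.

Δh = 2.22×(125.7−98.1) + 301.0 + 1.65×(144−125.7) = 392.47 kJ/kg
Q = 191 kJ/s = 191 kJ/s = 687600 kJ/h
ṁ = Q/Δh = 687600 / 392.47 = 1752 kg/h

ṁ = 1750 kg/h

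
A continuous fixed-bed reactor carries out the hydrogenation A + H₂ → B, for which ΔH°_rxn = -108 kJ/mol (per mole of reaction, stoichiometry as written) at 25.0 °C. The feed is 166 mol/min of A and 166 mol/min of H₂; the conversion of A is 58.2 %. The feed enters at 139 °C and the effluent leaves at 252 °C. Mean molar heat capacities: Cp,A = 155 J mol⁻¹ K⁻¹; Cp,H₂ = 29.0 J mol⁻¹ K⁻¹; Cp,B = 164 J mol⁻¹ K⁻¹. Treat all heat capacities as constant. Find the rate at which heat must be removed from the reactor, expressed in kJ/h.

Extent of reaction ξ = 0.582 × 166 = 96.612 mol/min
Reaction term: ξ·ΔH°_rxn = 96.612 × -108 = -10434 kJ/min
Sensible, feed 139→25 °C: -3482 kJ/min
Outlet flows (mol/min): A 69.388, H₂ 69.388, B 96.612
Sensible, products 25→252 °C: 6494.9 kJ/min
Q = ΔH = -7421.2 kJ/min = -123.69 kW
Heat removed = 445270 kJ/h

Q_out = 445000 kJ/h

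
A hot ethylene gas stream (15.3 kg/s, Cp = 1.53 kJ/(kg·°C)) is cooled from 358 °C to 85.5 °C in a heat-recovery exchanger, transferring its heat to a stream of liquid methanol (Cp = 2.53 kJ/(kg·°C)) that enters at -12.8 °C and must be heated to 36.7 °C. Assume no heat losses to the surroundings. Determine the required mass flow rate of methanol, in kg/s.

Heat released by hot stream: Q = 15.3 × 1.53 × (358 − 85.5) = 6379 kJ/s
Energy balance on cold side (adiabatic exchanger): Q = ṁ_c·Cp_c·(T_c,out − T_c,in)
ṁ_c = 6379 / [2.53 × (36.7 − -12.8)] = 50.936 kg/s

ṁ_c = 50.9 kg/s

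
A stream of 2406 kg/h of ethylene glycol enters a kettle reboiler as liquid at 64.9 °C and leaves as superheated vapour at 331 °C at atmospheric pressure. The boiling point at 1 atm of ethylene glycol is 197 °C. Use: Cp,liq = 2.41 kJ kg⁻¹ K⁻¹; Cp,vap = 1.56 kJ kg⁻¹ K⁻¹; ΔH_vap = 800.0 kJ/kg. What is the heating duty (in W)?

Q = 887000 W

liquid 64.9→197 °C: 318.36 kJ/kg
vaporisation at 197 °C: 800 kJ/kg
vapour 197→331 °C: 209.04 kJ/kg
Δh = 318.36 + 800 + 209.04 = 1327.4 kJ/kg
Q = ṁ·Δh = 2406 kg/h × 1327.4 kJ/kg = 3.1937e+06 kJ/h
|Q| = 887.15 kW = 887150 W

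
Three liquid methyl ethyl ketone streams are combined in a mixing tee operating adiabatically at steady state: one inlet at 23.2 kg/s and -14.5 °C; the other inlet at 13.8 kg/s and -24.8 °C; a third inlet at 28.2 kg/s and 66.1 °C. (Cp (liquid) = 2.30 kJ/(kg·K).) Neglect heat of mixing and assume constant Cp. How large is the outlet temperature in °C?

Adiabatic, steady state ⇒ Σ ṁᵢCp,ᵢ(T_out − Tᵢ) = 0
Σ ṁᵢCp,ᵢTᵢ = 23.2×2.30×-14.5 + 13.8×2.30×-24.8 + 28.2×2.30×66.1 = 2726.4
Σ ṁᵢCp,ᵢ = 23.2×2.30 + 13.8×2.30 + 28.2×2.30 = 149.96
T_out = 2726.4 / 149.96 = 18.181 °C

T_out = 18.2 °C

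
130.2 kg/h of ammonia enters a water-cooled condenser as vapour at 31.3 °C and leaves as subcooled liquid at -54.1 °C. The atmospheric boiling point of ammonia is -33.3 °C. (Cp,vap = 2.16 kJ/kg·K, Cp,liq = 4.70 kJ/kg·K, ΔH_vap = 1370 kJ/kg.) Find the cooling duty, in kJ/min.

Q_c = 3490 kJ/min

vapour 31.3→-33.3 °C: -139.54 kJ/kg
condensation at -33.3 °C: -1370 kJ/kg
liquid -33.3→-54.1 °C: -97.76 kJ/kg
Δh = -139.54 + -1370 + -97.76 = -1607.3 kJ/kg
Q = ṁ·Δh = 130.2 kg/h × -1607.3 kJ/kg = -209270 kJ/h
|Q| = 58.131 kW = 3487.8 kJ/min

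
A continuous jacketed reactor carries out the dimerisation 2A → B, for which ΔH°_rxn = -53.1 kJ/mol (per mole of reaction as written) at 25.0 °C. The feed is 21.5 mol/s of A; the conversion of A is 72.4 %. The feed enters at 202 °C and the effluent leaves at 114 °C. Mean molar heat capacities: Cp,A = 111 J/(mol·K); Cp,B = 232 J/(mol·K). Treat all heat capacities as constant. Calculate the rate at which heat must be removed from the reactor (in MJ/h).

Q_out = 2220 MJ/h

Extent of reaction ξ = 0.724 × 21.5 / 2 = 7.783 mol/s
Reaction term: ξ·ΔH°_rxn = 7.783 × -53.1 = -413.28 kJ/s
Sensible, feed 202→25 °C: -422.41 kJ/s
Outlet flows (mol/s): A 5.934, B 7.783
Sensible, products 25→114 °C: 219.33 kJ/s
Q = ΔH = -616.36 kJ/s = -616.36 kW
Heat removed = 2218.9 MJ/h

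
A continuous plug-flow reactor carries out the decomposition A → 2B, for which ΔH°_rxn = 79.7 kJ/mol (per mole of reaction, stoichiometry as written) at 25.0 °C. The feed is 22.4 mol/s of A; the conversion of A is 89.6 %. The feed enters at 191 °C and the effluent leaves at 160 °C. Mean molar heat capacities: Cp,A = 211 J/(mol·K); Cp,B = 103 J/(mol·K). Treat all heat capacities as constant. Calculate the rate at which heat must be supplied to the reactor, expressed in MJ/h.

Extent of reaction ξ = 0.896 × 22.4 = 20.07 mol/s
Reaction term: ξ·ΔH°_rxn = 20.07 × 79.7 = 1599.6 kJ/s
Sensible, feed 191→25 °C: -784.58 kJ/s
Outlet flows (mol/s): A 2.3296, B 40.141
Sensible, products 25→160 °C: 624.52 kJ/s
Q = ΔH = 1439.5 kJ/s = 1439.5 kW
Heat supplied = 5182.4 MJ/h

Q_in = 5180 MJ/h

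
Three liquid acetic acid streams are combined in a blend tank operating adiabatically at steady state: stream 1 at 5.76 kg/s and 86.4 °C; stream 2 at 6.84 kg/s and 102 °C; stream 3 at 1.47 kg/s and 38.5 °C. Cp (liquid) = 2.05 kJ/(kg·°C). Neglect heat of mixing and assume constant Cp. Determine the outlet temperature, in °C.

Energy balance with Q = 0: Σ ṁᵢCp,ᵢ(T_out − Tᵢ) = 0
T_out = Σ ṁᵢCp,ᵢTᵢ / Σ ṁᵢCp,ᵢ
      = 2566.5 / 28.843 = 88.979 °C

T_out = 89.0 °C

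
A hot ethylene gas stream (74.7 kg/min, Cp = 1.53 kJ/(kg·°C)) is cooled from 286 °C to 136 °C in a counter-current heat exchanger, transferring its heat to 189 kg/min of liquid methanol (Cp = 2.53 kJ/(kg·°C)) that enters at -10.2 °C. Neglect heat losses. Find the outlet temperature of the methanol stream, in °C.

Heat released by hot stream: Q = 74.7 × 1.53 × (286 − 136) = 17144 kJ/min
Energy balance on cold side (adiabatic exchanger): Q = ṁ_c·Cp_c·(T_c,out − T_c,in)
T_c,out = -10.2 + 17144/(189 × 2.53) = 25.653 °C

T_c,out = 25.7 °C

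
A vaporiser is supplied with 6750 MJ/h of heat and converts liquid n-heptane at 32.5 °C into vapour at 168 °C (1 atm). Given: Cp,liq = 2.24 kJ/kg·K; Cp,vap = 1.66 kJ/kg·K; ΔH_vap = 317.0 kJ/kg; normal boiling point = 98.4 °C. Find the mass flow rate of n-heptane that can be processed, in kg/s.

ṁ = 3.23 kg/s

Δh = 2.24×(98.4−32.5) + 317.0 + 1.66×(168−98.4) = 580.15 kJ/kg
Q = 6750 MJ/h = 1875 kJ/s = 1875 kJ/s
ṁ = Q/Δh = 1875 / 580.15 = 3.2319 kg/s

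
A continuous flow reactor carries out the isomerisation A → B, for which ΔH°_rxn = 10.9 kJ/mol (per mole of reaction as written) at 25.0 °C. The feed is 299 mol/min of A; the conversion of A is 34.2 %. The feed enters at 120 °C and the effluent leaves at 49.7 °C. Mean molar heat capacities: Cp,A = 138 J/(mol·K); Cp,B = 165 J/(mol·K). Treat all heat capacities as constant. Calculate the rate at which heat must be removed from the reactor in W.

Q_out = 28600 W

Extent of reaction ξ = 0.342 × 299 = 102.26 mol/min
Reaction term: ξ·ΔH°_rxn = 102.26 × 10.9 = 1114.6 kJ/min
Sensible, feed 120→25 °C: -3919.9 kJ/min
Outlet flows (mol/min): A 196.74, B 102.26
Sensible, products 25→49.7 °C: 1087.4 kJ/min
Q = ΔH = -1717.9 kJ/min = -28.632 kW
Heat removed = 28632 W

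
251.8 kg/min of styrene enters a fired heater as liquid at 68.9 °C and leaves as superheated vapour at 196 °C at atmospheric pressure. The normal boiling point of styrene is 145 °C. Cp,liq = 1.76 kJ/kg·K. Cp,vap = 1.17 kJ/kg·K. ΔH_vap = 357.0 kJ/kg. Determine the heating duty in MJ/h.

Q = 8320 MJ/h

liquid 68.9→145 °C: 133.94 kJ/kg
vaporisation at 145 °C: 357 kJ/kg
vapour 145→196 °C: 59.67 kJ/kg
Δh = 133.94 + 357 + 59.67 = 550.61 kJ/kg
Q = ṁ·Δh = 251.8 kg/min × 550.61 kJ/kg = 138640 kJ/min
|Q| = 2310.7 kW = 8318.6 MJ/h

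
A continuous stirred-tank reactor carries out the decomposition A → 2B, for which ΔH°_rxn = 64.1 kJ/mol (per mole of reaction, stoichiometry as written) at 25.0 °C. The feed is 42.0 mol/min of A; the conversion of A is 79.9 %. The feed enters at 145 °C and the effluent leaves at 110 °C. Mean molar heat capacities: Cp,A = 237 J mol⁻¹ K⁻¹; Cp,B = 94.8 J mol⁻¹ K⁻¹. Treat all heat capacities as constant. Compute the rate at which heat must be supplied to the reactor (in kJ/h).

Q_in = 100000 kJ/h

Extent of reaction ξ = 0.799 × 42.0 = 33.558 mol/min
Reaction term: ξ·ΔH°_rxn = 33.558 × 64.1 = 2151.1 kJ/min
Sensible, feed 145→25 °C: -1194.5 kJ/min
Outlet flows (mol/min): A 8.442, B 67.116
Sensible, products 25→110 °C: 710.88 kJ/min
Q = ΔH = 1667.5 kJ/min = 27.791 kW
Heat supplied = 100050 kJ/h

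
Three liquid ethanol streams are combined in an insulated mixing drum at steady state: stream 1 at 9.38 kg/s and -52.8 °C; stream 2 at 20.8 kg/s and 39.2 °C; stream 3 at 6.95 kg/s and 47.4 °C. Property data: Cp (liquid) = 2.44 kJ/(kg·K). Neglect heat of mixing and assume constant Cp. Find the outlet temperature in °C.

T_out = 17.5 °C

Adiabatic, steady state ⇒ Σ ṁᵢCp,ᵢ(T_out − Tᵢ) = 0
T_out = Σ ṁᵢCp,ᵢTᵢ / Σ ṁᵢCp,ᵢ
      = 1584.8 / 90.597 = 17.493 °C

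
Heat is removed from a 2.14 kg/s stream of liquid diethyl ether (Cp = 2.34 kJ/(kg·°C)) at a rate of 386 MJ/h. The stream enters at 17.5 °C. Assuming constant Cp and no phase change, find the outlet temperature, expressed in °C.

T_out = -3.91 °C

Q = 386 MJ/h = 107.22 kJ/s
ΔT = Q/(ṁ·Cp) = 107.22/(2.14×2.34) = 21.412 K
T_out = 17.5 − 21.412 = -3.9119 °C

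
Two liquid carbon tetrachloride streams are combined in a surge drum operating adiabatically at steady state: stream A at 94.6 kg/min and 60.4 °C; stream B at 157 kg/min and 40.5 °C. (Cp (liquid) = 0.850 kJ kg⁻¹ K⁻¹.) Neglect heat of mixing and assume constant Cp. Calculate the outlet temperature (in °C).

Adiabatic, steady state ⇒ Σ ṁᵢCp,ᵢ(T_out − Tᵢ) = 0
T_out = Σ ṁᵢCp,ᵢTᵢ / Σ ṁᵢCp,ᵢ
      = 10261 / 213.86 = 47.982 °C

T_out = 48.0 °C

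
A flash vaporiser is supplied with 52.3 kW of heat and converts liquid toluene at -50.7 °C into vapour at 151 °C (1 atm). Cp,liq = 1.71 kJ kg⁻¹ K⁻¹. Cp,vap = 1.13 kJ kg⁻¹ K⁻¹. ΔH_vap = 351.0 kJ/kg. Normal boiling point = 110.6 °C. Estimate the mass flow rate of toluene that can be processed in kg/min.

ṁ = 4.67 kg/min

Δh = 1.71×(110.6−-50.7) + 351.0 + 1.13×(151−110.6) = 672.48 kJ/kg
Q = 52.3 kW = 52.3 kJ/s = 3138 kJ/min
ṁ = Q/Δh = 3138 / 672.48 = 4.6663 kg/min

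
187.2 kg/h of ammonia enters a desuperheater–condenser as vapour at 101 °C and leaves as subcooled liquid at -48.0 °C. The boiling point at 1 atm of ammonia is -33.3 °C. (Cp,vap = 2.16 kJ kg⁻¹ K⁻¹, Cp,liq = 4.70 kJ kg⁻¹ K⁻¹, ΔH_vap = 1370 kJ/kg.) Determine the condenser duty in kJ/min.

vapour 101→-33.3 °C: -290.09 kJ/kg
condensation at -33.3 °C: -1370 kJ/kg
liquid -33.3→-48.0 °C: -69.09 kJ/kg
Δh = -290.09 + -1370 + -69.09 = -1729.2 kJ/kg
Q = ṁ·Δh = 187.2 kg/h × -1729.2 kJ/kg = -323700 kJ/h
|Q| = 89.917 kW = 5395 kJ/min

Q_c = 5400 kJ/min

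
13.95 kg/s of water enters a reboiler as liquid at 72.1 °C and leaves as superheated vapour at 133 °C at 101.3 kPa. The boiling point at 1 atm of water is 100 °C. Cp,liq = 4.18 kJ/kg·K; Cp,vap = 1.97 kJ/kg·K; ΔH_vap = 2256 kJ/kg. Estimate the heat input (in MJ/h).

Q = 122000 MJ/h

liquid 72.1→100 °C: 116.62 kJ/kg
vaporisation at 100 °C: 2256 kJ/kg
vapour 100→133 °C: 65.01 kJ/kg
Δh = 116.62 + 2256 + 65.01 = 2437.6 kJ/kg
Q = ṁ·Δh = 13.95 kg/s × 2437.6 kJ/kg = 34005 kJ/s
|Q| = 34005 kW = 122420 MJ/h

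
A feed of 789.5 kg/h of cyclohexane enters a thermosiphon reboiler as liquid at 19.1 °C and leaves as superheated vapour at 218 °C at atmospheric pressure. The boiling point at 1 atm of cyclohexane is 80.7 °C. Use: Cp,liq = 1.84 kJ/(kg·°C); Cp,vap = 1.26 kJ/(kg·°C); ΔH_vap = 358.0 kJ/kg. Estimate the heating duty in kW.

Q = 141 kW

liquid 19.1→80.7 °C: 113.34 kJ/kg
vaporisation at 80.7 °C: 358 kJ/kg
vapour 80.7→218 °C: 173 kJ/kg
Δh = 113.34 + 358 + 173 = 644.34 kJ/kg
Q = ṁ·Δh = 789.5 kg/h × 644.34 kJ/kg = 508710 kJ/h
|Q| = 141.31 kW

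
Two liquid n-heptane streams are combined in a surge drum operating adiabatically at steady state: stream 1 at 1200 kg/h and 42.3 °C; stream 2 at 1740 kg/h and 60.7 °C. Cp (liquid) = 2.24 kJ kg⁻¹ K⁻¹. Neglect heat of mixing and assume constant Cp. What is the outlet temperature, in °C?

T_out = 53.2 °C

No heat crosses the boundary, so H_out = H_in.
Σ ṁᵢCp,ᵢTᵢ = 1200×2.24×42.3 + 1740×2.24×60.7 = 350290
Σ ṁᵢCp,ᵢ = 1200×2.24 + 1740×2.24 = 6585.6
T_out = 350290 / 6585.6 = 53.19 °C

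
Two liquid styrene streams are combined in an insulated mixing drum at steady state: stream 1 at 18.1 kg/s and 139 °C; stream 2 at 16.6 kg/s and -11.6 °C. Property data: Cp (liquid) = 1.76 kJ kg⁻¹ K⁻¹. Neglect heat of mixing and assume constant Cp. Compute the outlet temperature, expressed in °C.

Energy balance with Q = 0: Σ ṁᵢCp,ᵢ(T_out − Tᵢ) = 0
Σ ṁᵢCp,ᵢTᵢ = 18.1×1.76×139 + 16.6×1.76×-11.6 = 4089.1
Σ ṁᵢCp,ᵢ = 18.1×1.76 + 16.6×1.76 = 61.072
T_out = 4089.1 / 61.072 = 66.955 °C

T_out = 67.0 °C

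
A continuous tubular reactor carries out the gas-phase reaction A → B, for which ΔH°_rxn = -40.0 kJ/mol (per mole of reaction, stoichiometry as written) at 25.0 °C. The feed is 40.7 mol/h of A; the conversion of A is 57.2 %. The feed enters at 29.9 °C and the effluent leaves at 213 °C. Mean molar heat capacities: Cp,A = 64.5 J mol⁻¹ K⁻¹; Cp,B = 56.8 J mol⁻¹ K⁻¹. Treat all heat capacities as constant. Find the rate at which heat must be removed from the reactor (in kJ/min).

Extent of reaction ξ = 0.572 × 40.7 = 23.28 mol/h
Reaction term: ξ·ΔH°_rxn = 23.28 × -40.0 = -931.22 kJ/h
Sensible, feed 29.9→25 °C: -12.863 kJ/h
Outlet flows (mol/h): A 17.42, B 23.28
Sensible, products 25→213 °C: 459.83 kJ/h
Q = ΔH = -484.25 kJ/h = -0.13451 kW
Heat removed = 8.0709 kJ/min

Q_out = 8.07 kJ/min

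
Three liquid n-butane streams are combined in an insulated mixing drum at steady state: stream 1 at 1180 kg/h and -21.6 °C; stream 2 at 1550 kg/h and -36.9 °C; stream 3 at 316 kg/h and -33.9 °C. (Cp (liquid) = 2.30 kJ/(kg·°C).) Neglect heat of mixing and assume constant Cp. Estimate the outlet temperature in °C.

T_out = -30.7 °C

No heat crosses the boundary, so H_out = H_in.
Σ ṁᵢCp,ᵢTᵢ = 1180×2.30×-21.6 + 1550×2.30×-36.9 + 316×2.30×-33.9 = -214810
Σ ṁᵢCp,ᵢ = 1180×2.30 + 1550×2.30 + 316×2.30 = 7005.8
T_out = -214810 / 7005.8 = -30.662 °C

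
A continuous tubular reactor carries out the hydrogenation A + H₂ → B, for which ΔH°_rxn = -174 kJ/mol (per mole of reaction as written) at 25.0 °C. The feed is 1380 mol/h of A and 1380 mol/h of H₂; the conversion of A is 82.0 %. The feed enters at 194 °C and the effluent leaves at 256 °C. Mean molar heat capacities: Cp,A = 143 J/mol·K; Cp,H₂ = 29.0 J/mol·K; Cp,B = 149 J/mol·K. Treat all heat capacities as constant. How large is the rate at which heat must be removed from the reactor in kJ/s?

Extent of reaction ξ = 0.820 × 1380 = 1131.6 mol/h
Reaction term: ξ·ΔH°_rxn = 1131.6 × -174 = -196900 kJ/h
Sensible, feed 194→25 °C: -40114 kJ/h
Outlet flows (mol/h): A 248.4, H₂ 248.4, B 1131.6
Sensible, products 25→256 °C: 48818 kJ/h
Q = ΔH = -188190 kJ/h = -52.276 kW
Heat removed = 52.276 kJ/s

Q_out = 52.3 kJ/s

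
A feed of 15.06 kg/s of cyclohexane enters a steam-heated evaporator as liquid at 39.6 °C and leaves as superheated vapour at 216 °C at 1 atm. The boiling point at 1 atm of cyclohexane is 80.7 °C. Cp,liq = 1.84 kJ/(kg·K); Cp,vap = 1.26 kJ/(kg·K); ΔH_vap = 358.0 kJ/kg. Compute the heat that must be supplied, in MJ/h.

Q = 32800 MJ/h

liquid 39.6→80.7 °C: 75.624 kJ/kg
vaporisation at 80.7 °C: 358 kJ/kg
vapour 80.7→216 °C: 170.48 kJ/kg
Δh = 75.624 + 358 + 170.48 = 604.1 kJ/kg
Q = ṁ·Δh = 15.06 kg/s × 604.1 kJ/kg = 9097.8 kJ/s
|Q| = 9097.8 kW = 32752 MJ/h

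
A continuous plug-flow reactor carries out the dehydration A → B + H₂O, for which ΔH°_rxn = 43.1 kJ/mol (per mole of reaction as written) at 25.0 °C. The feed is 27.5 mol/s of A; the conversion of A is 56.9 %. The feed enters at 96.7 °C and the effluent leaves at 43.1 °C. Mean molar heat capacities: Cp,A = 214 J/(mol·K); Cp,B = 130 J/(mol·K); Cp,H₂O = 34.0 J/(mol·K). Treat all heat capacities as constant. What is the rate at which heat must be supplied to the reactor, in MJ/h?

Extent of reaction ξ = 0.569 × 27.5 = 15.647 mol/s
Reaction term: ξ·ΔH°_rxn = 15.647 × 43.1 = 674.41 kJ/s
Sensible, feed 96.7→25 °C: -421.95 kJ/s
Outlet flows (mol/s): A 11.853, B 15.647, H₂O 15.647
Sensible, products 25→43.1 °C: 92.358 kJ/s
Q = ΔH = 344.81 kJ/s = 344.81 kW
Heat supplied = 1241.3 MJ/h

Q_in = 1240 MJ/h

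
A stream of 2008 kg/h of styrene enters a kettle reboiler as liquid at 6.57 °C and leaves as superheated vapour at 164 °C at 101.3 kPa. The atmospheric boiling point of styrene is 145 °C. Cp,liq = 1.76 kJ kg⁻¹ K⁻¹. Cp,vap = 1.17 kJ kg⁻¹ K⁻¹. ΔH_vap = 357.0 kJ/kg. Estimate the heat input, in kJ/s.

Q = 347 kJ/s

liquid 6.57→145 °C: 243.64 kJ/kg
vaporisation at 145 °C: 357 kJ/kg
vapour 145→164 °C: 22.23 kJ/kg
Δh = 243.64 + 357 + 22.23 = 622.87 kJ/kg
Q = ṁ·Δh = 2008 kg/h × 622.87 kJ/kg = 1.2507e+06 kJ/h
|Q| = 347.42 kW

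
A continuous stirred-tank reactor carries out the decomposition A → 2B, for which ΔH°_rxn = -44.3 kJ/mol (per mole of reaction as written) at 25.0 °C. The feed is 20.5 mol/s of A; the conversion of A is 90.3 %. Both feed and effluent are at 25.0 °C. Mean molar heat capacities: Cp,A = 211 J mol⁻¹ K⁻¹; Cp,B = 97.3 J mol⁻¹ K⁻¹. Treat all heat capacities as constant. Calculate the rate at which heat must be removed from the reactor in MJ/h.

Extent of reaction ξ = 0.903 × 20.5 = 18.512 mol/s
Reaction term: ξ·ΔH°_rxn = 18.512 × -44.3 = -820.06 kJ/s
Q = ΔH = -820.06 kJ/s = -820.06 kW
Heat removed = 2952.2 MJ/h

Q_out = 2950 MJ/h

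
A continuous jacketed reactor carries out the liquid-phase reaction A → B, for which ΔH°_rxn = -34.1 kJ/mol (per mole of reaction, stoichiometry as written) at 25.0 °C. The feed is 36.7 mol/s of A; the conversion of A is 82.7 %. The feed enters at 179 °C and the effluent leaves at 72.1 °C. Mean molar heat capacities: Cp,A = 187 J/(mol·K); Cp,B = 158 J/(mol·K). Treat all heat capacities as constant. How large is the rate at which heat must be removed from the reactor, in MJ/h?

Q_out = 6520 MJ/h

Extent of reaction ξ = 0.827 × 36.7 = 30.351 mol/s
Reaction term: ξ·ΔH°_rxn = 30.351 × -34.1 = -1035 kJ/s
Sensible, feed 179→25 °C: -1056.9 kJ/s
Outlet flows (mol/s): A 6.3491, B 30.351
Sensible, products 25→72.1 °C: 281.79 kJ/s
Q = ΔH = -1810.1 kJ/s = -1810.1 kW
Heat removed = 6516.2 MJ/h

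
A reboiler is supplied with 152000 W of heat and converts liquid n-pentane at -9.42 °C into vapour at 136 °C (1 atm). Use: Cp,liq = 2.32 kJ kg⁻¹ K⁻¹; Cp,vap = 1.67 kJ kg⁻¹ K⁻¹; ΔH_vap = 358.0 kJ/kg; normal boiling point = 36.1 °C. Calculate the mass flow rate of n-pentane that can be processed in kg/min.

ṁ = 14.5 kg/min

Δh = 2.32×(36.1−-9.42) + 358.0 + 1.67×(136−36.1) = 630.44 kJ/kg
Q = 152000 W = 152 kJ/s = 9120 kJ/min
ṁ = Q/Δh = 9120 / 630.44 = 14.466 kg/min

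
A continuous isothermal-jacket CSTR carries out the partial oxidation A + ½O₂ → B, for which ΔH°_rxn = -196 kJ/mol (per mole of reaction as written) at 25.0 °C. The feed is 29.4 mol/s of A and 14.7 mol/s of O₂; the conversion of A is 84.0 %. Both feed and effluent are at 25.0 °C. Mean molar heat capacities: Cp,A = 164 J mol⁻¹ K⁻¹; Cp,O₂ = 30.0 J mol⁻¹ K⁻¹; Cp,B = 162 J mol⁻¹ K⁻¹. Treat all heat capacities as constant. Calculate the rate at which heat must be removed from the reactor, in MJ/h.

Q_out = 17400 MJ/h

Extent of reaction ξ = 0.840 × 29.4 = 24.696 mol/s
Reaction term: ξ·ΔH°_rxn = 24.696 × -196 = -4840.4 kJ/s
Q = ΔH = -4840.4 kJ/s = -4840.4 kW
Heat removed = 17425 MJ/h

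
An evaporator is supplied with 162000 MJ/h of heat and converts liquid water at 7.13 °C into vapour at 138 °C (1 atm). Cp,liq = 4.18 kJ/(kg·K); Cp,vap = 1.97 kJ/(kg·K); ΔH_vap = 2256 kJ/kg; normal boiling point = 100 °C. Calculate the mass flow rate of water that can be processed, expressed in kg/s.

Δh = 4.18×(100−7.13) + 2256 + 1.97×(138−100) = 2719.1 kJ/kg
Q = 162000 MJ/h = 45000 kJ/s = 45000 kJ/s
ṁ = Q/Δh = 45000 / 2719.1 = 16.55 kg/s

ṁ = 16.5 kg/s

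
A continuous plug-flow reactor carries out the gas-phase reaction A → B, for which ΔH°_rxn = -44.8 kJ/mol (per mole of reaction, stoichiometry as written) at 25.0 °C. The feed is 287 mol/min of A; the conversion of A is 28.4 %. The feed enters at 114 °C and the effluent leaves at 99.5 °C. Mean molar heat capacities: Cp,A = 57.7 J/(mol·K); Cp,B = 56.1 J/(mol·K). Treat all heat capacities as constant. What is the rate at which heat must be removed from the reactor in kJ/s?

Extent of reaction ξ = 0.284 × 287 = 81.508 mol/min
Reaction term: ξ·ΔH°_rxn = 81.508 × -44.8 = -3651.6 kJ/min
Sensible, feed 114→25 °C: -1473.8 kJ/min
Outlet flows (mol/min): A 205.49, B 81.508
Sensible, products 25→99.5 °C: 1224 kJ/min
Q = ΔH = -3901.4 kJ/min = -65.023 kW
Heat removed = 65.023 kJ/s

Q_out = 65.0 kJ/s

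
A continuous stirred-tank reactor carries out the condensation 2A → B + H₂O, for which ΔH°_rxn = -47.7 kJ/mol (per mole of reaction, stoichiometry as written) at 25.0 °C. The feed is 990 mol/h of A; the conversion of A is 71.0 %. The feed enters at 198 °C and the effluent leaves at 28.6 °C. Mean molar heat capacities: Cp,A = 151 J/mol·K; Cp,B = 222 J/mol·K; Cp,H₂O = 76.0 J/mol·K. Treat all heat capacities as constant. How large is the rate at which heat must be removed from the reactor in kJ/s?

Extent of reaction ξ = 0.710 × 990 / 2 = 351.45 mol/h
Reaction term: ξ·ΔH°_rxn = 351.45 × -47.7 = -16764 kJ/h
Sensible, feed 198→25 °C: -25862 kJ/h
Outlet flows (mol/h): A 287.1, B 351.45, H₂O 351.45
Sensible, products 25→28.6 °C: 533.1 kJ/h
Q = ΔH = -42093 kJ/h = -11.692 kW
Heat removed = 11.692 kJ/s

Q_out = 11.7 kJ/s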